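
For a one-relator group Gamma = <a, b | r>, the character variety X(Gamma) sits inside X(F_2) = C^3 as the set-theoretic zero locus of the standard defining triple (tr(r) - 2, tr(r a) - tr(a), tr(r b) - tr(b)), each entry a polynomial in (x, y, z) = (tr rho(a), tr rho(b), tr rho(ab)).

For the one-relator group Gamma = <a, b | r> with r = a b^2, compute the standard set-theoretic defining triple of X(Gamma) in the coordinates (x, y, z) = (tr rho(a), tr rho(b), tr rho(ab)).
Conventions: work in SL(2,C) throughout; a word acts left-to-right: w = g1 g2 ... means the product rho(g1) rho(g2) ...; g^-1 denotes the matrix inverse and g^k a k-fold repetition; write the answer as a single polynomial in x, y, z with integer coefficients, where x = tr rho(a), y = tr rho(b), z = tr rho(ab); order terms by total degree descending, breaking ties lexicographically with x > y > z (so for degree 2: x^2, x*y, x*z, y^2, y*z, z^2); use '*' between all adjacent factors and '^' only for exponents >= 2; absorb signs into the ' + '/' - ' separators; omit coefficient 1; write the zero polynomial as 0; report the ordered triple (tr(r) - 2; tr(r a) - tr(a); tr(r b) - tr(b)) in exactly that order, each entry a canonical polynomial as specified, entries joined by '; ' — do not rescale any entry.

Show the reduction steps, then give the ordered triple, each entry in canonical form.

tr(a b^2) = tr(b) * tr(a b) - tr(a) = y*z - x
next, tr(b^2) = tr(b) * tr(b) - tr(1) = y^2 - 2
next, tr(a b^2 a) = tr(a) * tr(b^2 a) - tr(b^2) = x*y*z - x^2 - y^2 + 2
next, tr(a b^3) = tr(b) * tr(b a b) - tr(b a)   [square of b] = y^2*z - x*y - z
assemble the triple (tr(r) - 2; tr(r a) - x; tr(r b) - y)

y*z - x - 2; x*y*z - x^2 - y^2 - x + 2; y^2*z - x*y - y - z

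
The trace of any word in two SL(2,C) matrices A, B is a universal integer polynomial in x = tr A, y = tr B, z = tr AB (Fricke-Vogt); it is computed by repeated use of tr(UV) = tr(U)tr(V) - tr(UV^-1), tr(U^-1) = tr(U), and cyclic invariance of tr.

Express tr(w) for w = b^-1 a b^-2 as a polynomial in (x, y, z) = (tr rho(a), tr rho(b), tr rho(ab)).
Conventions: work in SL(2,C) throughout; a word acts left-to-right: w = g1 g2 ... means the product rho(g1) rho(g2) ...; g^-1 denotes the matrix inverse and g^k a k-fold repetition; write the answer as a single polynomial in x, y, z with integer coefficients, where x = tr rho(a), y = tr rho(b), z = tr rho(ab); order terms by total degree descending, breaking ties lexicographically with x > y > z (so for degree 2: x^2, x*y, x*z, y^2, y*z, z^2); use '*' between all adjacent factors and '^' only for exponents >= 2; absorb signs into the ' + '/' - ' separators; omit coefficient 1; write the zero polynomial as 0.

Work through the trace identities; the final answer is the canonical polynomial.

x*y^3 - y^2*z - 2*x*y + z

trace(a b^-1) = trace(a) * trace(b) - trace(a b) = x*y - z
trace(b^-2 a) = trace(a b^-1) * trace(b) - trace(a) = x*y^2 - y*z - x
apply: trace(b^-1 a b^-2) = trace(b^-2 a) * trace(b) - trace(b^-2 a b) = x*y^3 - y^2*z - 2*x*y + z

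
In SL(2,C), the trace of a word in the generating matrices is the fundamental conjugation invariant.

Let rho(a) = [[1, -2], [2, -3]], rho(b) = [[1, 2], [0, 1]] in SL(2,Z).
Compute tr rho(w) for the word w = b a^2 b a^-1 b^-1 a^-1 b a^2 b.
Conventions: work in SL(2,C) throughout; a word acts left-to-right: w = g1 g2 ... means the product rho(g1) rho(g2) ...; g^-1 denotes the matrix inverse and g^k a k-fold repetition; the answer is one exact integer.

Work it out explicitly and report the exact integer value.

-1366

rho(b) = [[1, 2], [0, 1]]
... * rho(a) = [[1, -2], [2, -3]]  ->  [[5, -8], [2, -3]]
... * rho(a) = [[1, -2], [2, -3]]  ->  [[-11, 14], [-4, 5]]
... * rho(b) = [[1, 2], [0, 1]]  ->  [[-11, -8], [-4, -3]]
... * rho(a^-1) = [[-3, 2], [-2, 1]]  ->  [[49, -30], [18, -11]]
... * rho(b^-1) = [[1, -2], [0, 1]]  ->  [[49, -128], [18, -47]]
... * rho(a^-1) = [[-3, 2], [-2, 1]]  ->  [[109, -30], [40, -11]]
... * rho(b) = [[1, 2], [0, 1]]  ->  [[109, 188], [40, 69]]
... * rho(a) = [[1, -2], [2, -3]]  ->  [[485, -782], [178, -287]]
... * rho(a) = [[1, -2], [2, -3]]  ->  [[-1079, 1376], [-396, 505]]
... * rho(b) = [[1, 2], [0, 1]]  ->  [[-1079, -782], [-396, -287]]
tr = -1079 + -287 = -1366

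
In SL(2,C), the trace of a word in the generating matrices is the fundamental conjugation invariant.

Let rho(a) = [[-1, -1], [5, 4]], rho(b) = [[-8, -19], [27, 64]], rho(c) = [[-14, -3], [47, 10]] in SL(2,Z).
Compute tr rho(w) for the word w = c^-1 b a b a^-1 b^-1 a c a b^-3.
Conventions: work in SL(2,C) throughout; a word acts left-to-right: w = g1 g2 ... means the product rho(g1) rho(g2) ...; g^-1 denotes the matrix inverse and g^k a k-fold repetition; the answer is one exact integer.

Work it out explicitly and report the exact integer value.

-1412712631

rho(c^-1) = [[10, 3], [-47, -14]]
... * rho(b) = [[-8, -19], [27, 64]]  ->  [[1, 2], [-2, -3]]
... * rho(a) = [[-1, -1], [5, 4]]  ->  [[9, 7], [-13, -10]]
... * rho(b) = [[-8, -19], [27, 64]]  ->  [[117, 277], [-166, -393]]
... * rho(a^-1) = [[4, 1], [-5, -1]]  ->  [[-917, -160], [1301, 227]]
... * rho(b^-1) = [[64, 19], [-27, -8]]  ->  [[-54368, -16143], [77135, 22903]]
... * rho(a) = [[-1, -1], [5, 4]]  ->  [[-26347, -10204], [37380, 14477]]
... * rho(c) = [[-14, -3], [47, 10]]  ->  [[-110730, -22999], [157099, 32630]]
... * rho(a) = [[-1, -1], [5, 4]]  ->  [[-4265, 18734], [6051, -26579]]
... * rho(b^-1) = [[64, 19], [-27, -8]]  ->  [[-778778, -230907], [1104897, 327601]]
... * rho(b^-1) = [[64, 19], [-27, -8]]  ->  [[-43607303, -12949526], [61868181, 18372235]]
... * rho(b^-1) = [[64, 19], [-27, -8]]  ->  [[-2441230190, -724942549], [3463513239, 1028517559]]
tr = -2441230190 + 1028517559 = -1412712631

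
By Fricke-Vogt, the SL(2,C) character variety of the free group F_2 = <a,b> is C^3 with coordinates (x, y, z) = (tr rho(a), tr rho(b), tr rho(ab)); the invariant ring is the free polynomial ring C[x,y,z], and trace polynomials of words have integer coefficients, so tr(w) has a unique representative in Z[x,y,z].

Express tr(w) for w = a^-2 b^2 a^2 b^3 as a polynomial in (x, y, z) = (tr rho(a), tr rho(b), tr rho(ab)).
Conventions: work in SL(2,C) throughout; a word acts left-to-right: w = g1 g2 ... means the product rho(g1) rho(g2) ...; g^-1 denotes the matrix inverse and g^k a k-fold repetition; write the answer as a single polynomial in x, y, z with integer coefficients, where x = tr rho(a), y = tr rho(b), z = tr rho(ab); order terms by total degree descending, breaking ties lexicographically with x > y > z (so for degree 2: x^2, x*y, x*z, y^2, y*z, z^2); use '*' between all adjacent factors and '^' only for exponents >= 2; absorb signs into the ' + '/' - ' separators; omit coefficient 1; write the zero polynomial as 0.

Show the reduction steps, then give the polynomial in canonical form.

x^3*y^4*z - x^4*y^3 - x^2*y^5 - x^2*y^3*z^2 - x^3*y^2*z + x^4*y + 5*x^2*y^3 + x^2*y*z^2 + y^5 - 4*x^2*y - 5*y^3 + 5*y

tr(a b^2) = tr(b) tr(a b) - tr(a)   [square of b] = y*z - x
apply: tr(b a b^2) = tr(b) tr(a b^2) - tr(a b)   [square of b] = y^2*z - x*y - z
use: tr(b^4 a) = tr(b) tr(b a b^2) - tr(b a b)   [square of b] = y^3*z - x*y^2 - 2*y*z + x
tr(b^2) = tr(b) tr(b) - tr(1)   [square of b] = y^2 - 2
use: tr(b^3) = tr(b) tr(b^2) - tr(b)   [square of b] = y^3 - 3*y
tr(b^4) = tr(b) tr(b^3) - tr(b^2)   [square of b] = y^4 - 4*y^2 + 2
tr(b a^2 b^3) = tr(a) tr(b^4 a) - tr(b^4)   [square of a] = x*y^3*z - x^2*y^2 - y^4 - 2*x*y*z + x^2 + 4*y^2 - 2
tr(a^2 b) = tr(a) tr(b a) - tr(b)   [square of a] = x*z - y
tr(a^2) = tr(a) tr(a) - tr(1)   [square of a] = x^2 - 2
use: tr(b a^2 b) = tr(b) tr(a^2 b) - tr(a^2)   [square of b] = x*y*z - x^2 - y^2 + 2
apply: tr(b a^2 b^2) = tr(b) tr(b a^2 b) - tr(b a^2)   [square of b] = x*y^2*z - x^2*y - y^3 - x*z + 3*y
use: tr(b^2 a^2 b^3) = tr(b) tr(b a^2 b^3) - tr(b a^2 b^2)   [square of b] = x*y^4*z - x^2*y^3 - y^5 - 3*x*y^2*z + 2*x^2*y + 5*y^3 + x*z - 5*y
apply: tr(a b a b) = tr(a b) tr(a b) - tr(1)   [split at a repeated a] = z^2 - 2
use: tr(b^2 a b a) = tr(b) tr(a b a b) - tr(a b a)   [square of b] = y*z^2 - x*z - y
apply: tr(a b a^2 b^2) = tr(a) tr(b^2 a b a) - tr(b^2 a b)   [square of a] = x*y*z^2 - x^2*z - y^2*z + z
tr(a b a^2 b) = tr(a) tr(b a b a) - tr(b a b)   [square of a] = x*z^2 - y*z - x
tr(a^2 b^3 a b) = tr(b) tr(a b a^2 b^2) - tr(a b a^2 b)   [square of b] = x*y^2*z^2 - x^2*y*z - y^3*z - x*z^2 + 2*y*z + x
apply: tr(a^2 b^3 a) = tr(a) tr(b^3 a^2) - tr(b^3 a)   [square of a] = x^2*y^2*z - x^3*y - x*y^3 - x^2*z - y^2*z + 4*x*y + z
apply: tr(b^2 a^2 b^3 a) = tr(b) tr(a^2 b^3 a b) - tr(a^2 b^3 a)   [square of b] = x*y^3*z^2 - 2*x^2*y^2*z - y^4*z + x^3*y + x*y^3 - x*y*z^2 + x^2*z + 3*y^2*z - 3*x*y - z
use: tr(a^-1 b^2 a^2 b^3) = tr(b^2 a^2 b^3) tr(a) - tr(b^2 a^2 b^3 a)   [inverse elimination on a] = x^2*y^4*z - x^3*y^3 - x*y^5 - x*y^3*z^2 - x^2*y^2*z + y^4*z + x^3*y + 4*x*y^3 + x*y*z^2 - 3*y^2*z - 2*x*y + z
use: tr(a^-2 b^2 a^2 b^3) = tr(a^-1 b^2 a^2 b^3) tr(a) - tr(a^-1 b^2 a^2 b^3 a)   [inverse elimination on a] = x^3*y^4*z - x^4*y^3 - x^2*y^5 - x^2*y^3*z^2 - x^3*y^2*z + x^4*y + 5*x^2*y^3 + x^2*y*z^2 + y^5 - 4*x^2*y - 5*y^3 + 5*y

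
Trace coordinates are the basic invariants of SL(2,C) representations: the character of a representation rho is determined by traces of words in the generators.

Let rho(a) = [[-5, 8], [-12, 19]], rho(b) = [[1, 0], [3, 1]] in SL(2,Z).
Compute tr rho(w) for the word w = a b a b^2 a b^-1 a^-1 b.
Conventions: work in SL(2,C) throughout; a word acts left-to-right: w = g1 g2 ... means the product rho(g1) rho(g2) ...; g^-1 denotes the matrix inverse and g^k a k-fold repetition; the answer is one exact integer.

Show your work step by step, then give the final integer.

1358258

rho(a) = [[-5, 8], [-12, 19]]
... * rho(b) = [[1, 0], [3, 1]]  ->  [[19, 8], [45, 19]]
... * rho(a) = [[-5, 8], [-12, 19]]  ->  [[-191, 304], [-453, 721]]
... * rho(b) = [[1, 0], [3, 1]]  ->  [[721, 304], [1710, 721]]
... * rho(b) = [[1, 0], [3, 1]]  ->  [[1633, 304], [3873, 721]]
... * rho(a) = [[-5, 8], [-12, 19]]  ->  [[-11813, 18840], [-28017, 44683]]
... * rho(b^-1) = [[1, 0], [-3, 1]]  ->  [[-68333, 18840], [-162066, 44683]]
... * rho(a^-1) = [[19, -8], [12, -5]]  ->  [[-1072247, 452464], [-2543058, 1073113]]
... * rho(b) = [[1, 0], [3, 1]]  ->  [[285145, 452464], [676281, 1073113]]
tr = 285145 + 1073113 = 1358258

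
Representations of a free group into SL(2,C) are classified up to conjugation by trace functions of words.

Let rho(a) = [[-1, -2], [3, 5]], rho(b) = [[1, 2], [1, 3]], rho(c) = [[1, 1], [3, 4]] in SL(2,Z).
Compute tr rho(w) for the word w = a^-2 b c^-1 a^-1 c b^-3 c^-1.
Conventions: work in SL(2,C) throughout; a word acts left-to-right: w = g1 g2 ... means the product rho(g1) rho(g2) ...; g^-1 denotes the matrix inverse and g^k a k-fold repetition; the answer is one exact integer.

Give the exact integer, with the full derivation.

-181260

rho(a^-1) = [[5, 2], [-3, -1]]
... * rho(a^-1) = [[5, 2], [-3, -1]]  ->  [[19, 8], [-12, -5]]
... * rho(b) = [[1, 2], [1, 3]]  ->  [[27, 62], [-17, -39]]
... * rho(c^-1) = [[4, -1], [-3, 1]]  ->  [[-78, 35], [49, -22]]
... * rho(a^-1) = [[5, 2], [-3, -1]]  ->  [[-495, -191], [311, 120]]
... * rho(c) = [[1, 1], [3, 4]]  ->  [[-1068, -1259], [671, 791]]
... * rho(b^-1) = [[3, -2], [-1, 1]]  ->  [[-1945, 877], [1222, -551]]
... * rho(b^-1) = [[3, -2], [-1, 1]]  ->  [[-6712, 4767], [4217, -2995]]
... * rho(b^-1) = [[3, -2], [-1, 1]]  ->  [[-24903, 18191], [15646, -11429]]
... * rho(c^-1) = [[4, -1], [-3, 1]]  ->  [[-154185, 43094], [96871, -27075]]
tr = -154185 + -27075 = -181260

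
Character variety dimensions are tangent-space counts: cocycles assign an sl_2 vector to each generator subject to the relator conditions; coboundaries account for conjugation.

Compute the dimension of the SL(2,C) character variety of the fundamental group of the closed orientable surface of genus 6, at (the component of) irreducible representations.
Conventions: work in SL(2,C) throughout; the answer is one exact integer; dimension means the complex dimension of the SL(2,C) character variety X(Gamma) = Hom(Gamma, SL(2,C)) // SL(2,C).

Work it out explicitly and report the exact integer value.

Gamma = pi_1(Sigma_6) = < a_1, b_1, ..., a_6, b_6 | prod [a_i, b_i] > has 2g = 12 generators and 1 relator.
Before the relator condition, cocycle space has dim 3*12 = 36.
H^2 = coker(d_2) is dual to H^0 = 0 at irreducible rho (Poincare duality), so d_2 is onto: dim Z^1 = 33.
dim B^1 = 3 (coboundaries, injective at irreducible rho).
Hence dim X = 33 - 3 = 30.

30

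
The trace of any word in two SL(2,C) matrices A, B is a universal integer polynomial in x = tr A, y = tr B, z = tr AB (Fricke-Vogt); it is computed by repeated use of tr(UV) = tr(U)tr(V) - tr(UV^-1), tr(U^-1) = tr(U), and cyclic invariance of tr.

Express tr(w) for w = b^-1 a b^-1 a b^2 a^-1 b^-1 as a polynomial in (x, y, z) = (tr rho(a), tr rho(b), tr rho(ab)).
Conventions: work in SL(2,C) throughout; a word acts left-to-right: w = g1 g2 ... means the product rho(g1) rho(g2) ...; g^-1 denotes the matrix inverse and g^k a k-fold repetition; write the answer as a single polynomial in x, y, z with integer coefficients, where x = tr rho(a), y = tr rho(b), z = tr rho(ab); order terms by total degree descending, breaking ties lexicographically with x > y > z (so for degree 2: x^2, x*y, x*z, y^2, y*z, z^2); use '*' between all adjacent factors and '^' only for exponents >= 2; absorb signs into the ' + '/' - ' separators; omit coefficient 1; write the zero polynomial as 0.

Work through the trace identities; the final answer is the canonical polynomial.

-x^2*y^4*z + x^3*y^3 + x*y^5 + 2*x*y^3*z^2 - x^2*y^2*z - y^4*z - y^2*z^3 - 4*x*y^3 + 4*y^2*z + x*y - z

so tr(a b^2) = tr(b) * tr(a b) - tr(a)   [square of b] = y*z - x
tr(a^2 b) = tr(a) * tr(b a) - tr(b)   [square of a] = x*z - y
tr(a^2) = tr(a) * tr(a) - tr(1)   [square of a] = x^2 - 2
tr(a^2 b^2) = tr(b) * tr(a^2 b) - tr(a^2)   [square of b] = x*y*z - x^2 - y^2 + 2
tr(b a^2 b^2) = tr(b) * tr(a^2 b^2) - tr(a^2 b)   [square of b] = x*y^2*z - x^2*y - y^3 - x*z + 3*y
reduce: tr(a b a b) = tr(a b) * tr(a b) - tr(1)   [split at a repeated a] = z^2 - 2
reduce: tr(b^2 a b a) = tr(b) * tr(a b a b) - tr(a b a)   [square of b] = y*z^2 - x*z - y
reduce: tr(b^2 a b) = tr(b) * tr(a b^2) - tr(a b)   [square of b] = y^2*z - x*y - z
tr(b a^2 b^2 a) = tr(a) * tr(b^2 a b a) - tr(b^2 a b)   [square of a] = x*y*z^2 - x^2*z - y^2*z + z
tr(a^2 b^2 a^-1 b) = tr(b a^2 b^2) * tr(a) - tr(b a^2 b^2 a)   [inverse elimination on a] = x^2*y^2*z - x^3*y - x*y^3 - x*y*z^2 + y^2*z + 3*x*y - z
tr(a b^2 a^-1 b^-1 a) = tr(a^2 b^2 a^-1) * tr(b) - tr(a^2 b^2 a^-1 b)   [inverse elimination on b] = -x^2*y^2*z + x^3*y + x*y^3 + x*y*z^2 - 4*x*y + z
tr(b a b a b^2) = tr(b) * tr(b a b a b) - tr(b a b a)   [square of b] = y^2*z^2 - x*y*z - y^2 - z^2 + 2
so tr(a b a b a b) = tr(a b a b) * tr(a b) - tr(b a)   [split at a repeated a] = z^3 - 3*z
so tr(a b a b a) = tr(a) * tr(b a b a) - tr(b a b)   [square of a] = x*z^2 - y*z - x
so tr(b a b a b^2 a) = tr(b) * tr(a b a b a b) - tr(a b a b a)   [square of b] = y*z^3 - x*z^2 - 2*y*z + x
reduce: tr(a b a b^2 a^-1 b) = tr(b a b a b^2) * tr(a) - tr(b a b a b^2 a)   [inverse elimination on a] = x*y^2*z^2 - x^2*y*z - y*z^3 - x*y^2 + 2*y*z + x
tr(a b^2 a^-1 b^-1 a b) = tr(a b a b^2 a^-1) * tr(b) - tr(a b a b^2 a^-1 b)   [inverse elimination on b] = -x*y^2*z^2 + x^2*y*z + y^3*z + y*z^3 - 3*y*z - x
reduce: tr(a b^-1 a b^2 a^-1 b^-1) = tr(a b^2 a^-1 b^-1 a) * tr(b) - tr(a b^2 a^-1 b^-1 a b)   [inverse elimination on b] = -x^2*y^3*z + x^3*y^2 + x*y^4 + 2*x*y^2*z^2 - x^2*y*z - y^3*z - y*z^3 - 4*x*y^2 + 4*y*z + x
reduce: tr(b^-1 a b^-1 a b^2 a^-1 b^-1) = tr(a b^-1 a b^2 a^-1 b^-1) * tr(b) - tr(a b^-1 a b^2 a^-1)   [inverse elimination on b] = -x^2*y^4*z + x^3*y^3 + x*y^5 + 2*x*y^3*z^2 - x^2*y^2*z - y^4*z - y^2*z^3 - 4*x*y^3 + 4*y^2*z + x*y - z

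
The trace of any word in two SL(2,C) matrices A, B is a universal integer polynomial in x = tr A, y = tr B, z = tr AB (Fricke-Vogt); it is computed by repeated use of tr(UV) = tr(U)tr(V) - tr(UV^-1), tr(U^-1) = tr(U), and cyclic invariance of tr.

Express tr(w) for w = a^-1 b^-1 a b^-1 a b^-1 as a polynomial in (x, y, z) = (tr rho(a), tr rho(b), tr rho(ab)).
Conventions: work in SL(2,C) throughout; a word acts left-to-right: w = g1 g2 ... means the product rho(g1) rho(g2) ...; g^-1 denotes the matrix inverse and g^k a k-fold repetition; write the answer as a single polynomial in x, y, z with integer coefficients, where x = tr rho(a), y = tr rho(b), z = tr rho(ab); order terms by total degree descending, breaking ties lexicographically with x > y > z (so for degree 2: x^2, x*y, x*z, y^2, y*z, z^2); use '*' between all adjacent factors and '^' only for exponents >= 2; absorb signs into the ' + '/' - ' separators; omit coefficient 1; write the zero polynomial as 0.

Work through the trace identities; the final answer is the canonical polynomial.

tr(a^2) = tr(a)*tr(a) - tr(1) = x^2 - 2
next, tr(a^2 b) = tr(a)*tr(b a) - tr(b) = x*z - y
next, tr(a b^-1 a) = tr(a^2)*tr(b) - tr(a^2 b) = x^2*y - x*z - y
and tr(a b a b) = tr(a b)*tr(a b) - tr(1)   [split at repeated a] = z^2 - 2
and tr(a b^-1 a b) = tr(a b a)*tr(b) - tr(a b a b) = x*y*z - y^2 - z^2 + 2
tr(a b^-1 a b^-1) = tr(a b^-1 a)*tr(b) - tr(a b^-1 a b) = x^2*y^2 - 2*x*y*z + z^2 - 2
and tr(b^-1 a b^-1 a b^-1) = tr(a b^-1 a b^-1)*tr(b) - tr(a b^-1 a) = x^2*y^3 - 2*x*y^2*z - x^2*y + y*z^2 + x*z - y
tr(a^3) = tr(a)*tr(a^2) - tr(a) = x^3 - 3*x
and tr(a^3 b) = tr(a)*tr(a b a) - tr(a b) = x^2*z - x*y - z
next, tr(a b^-1 a^2) = tr(a^3)*tr(b) - tr(a^3 b) = x^3*y - x^2*z - 2*x*y + z
and tr(b a b) = tr(b)*tr(a b) - tr(a) = y*z - x
tr(a^2 b a b) = tr(a)*tr(b a b a) - tr(b a b) = x*z^2 - y*z - x
and tr(a b^-1 a^2 b) = tr(a^2 b a)*tr(b) - tr(a^2 b a b) = x^2*y*z - x*y^2 - x*z^2 + x
tr(a b^-1 a b^-1 a) = tr(a b^-1 a^2)*tr(b) - tr(a b^-1 a^2 b) = x^3*y^2 - 2*x^2*y*z - x*y^2 + x*z^2 + y*z - x
tr(a b a b a b) = tr(a b)*tr(a b a b) - tr(a^-1 b^-1)   [split at repeated a] = z^3 - 3*z
tr(a b a b^-1 a b) = tr(a b a b a)*tr(b) - tr(a b a b a b) = x*y*z^2 - y^2*z - z^3 - x*y + 3*z
tr(a b^-1 a b^-1 a b) = tr(a b a b^-1 a)*tr(b) - tr(a b a b^-1 a b) = x^2*y^2*z - x*y^3 - 2*x*y*z^2 + y^2*z + z^3 + 2*x*y - 3*z
tr(b^-1 a b^-1 a b^-1 a) = tr(a b^-1 a b^-1 a)*tr(b) - tr(a b^-1 a b^-1 a b) = x^3*y^3 - 3*x^2*y^2*z + 3*x*y*z^2 - z^3 - 3*x*y + 3*z
and tr(a^-1 b^-1 a b^-1 a b^-1) = tr(b^-1 a b^-1 a b^-1)*tr(a) - tr(b^-1 a b^-1 a b^-1 a) = x^2*y^2*z - x^3*y - 2*x*y*z^2 + x^2*z + z^3 + 2*x*y - 3*z

x^2*y^2*z - x^3*y - 2*x*y*z^2 + x^2*z + z^3 + 2*x*y - 3*z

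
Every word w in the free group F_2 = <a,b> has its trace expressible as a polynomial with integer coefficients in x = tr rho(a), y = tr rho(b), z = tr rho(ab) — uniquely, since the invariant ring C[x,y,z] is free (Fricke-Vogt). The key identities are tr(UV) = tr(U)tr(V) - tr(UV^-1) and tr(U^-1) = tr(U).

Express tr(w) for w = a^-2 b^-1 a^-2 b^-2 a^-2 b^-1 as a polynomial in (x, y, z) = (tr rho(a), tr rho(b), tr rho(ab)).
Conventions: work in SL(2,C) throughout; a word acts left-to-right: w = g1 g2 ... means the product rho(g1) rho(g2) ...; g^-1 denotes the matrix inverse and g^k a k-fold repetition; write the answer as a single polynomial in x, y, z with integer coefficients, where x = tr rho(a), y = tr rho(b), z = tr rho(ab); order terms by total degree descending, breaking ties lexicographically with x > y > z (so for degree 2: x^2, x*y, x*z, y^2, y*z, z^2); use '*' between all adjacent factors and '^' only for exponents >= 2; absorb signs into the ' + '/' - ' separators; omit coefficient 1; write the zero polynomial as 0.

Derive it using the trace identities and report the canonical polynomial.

trace(a^-1) = trace(a) = x
trace(a^-1 b) = trace(b) trace(a) - trace(b a)   [inverse elimination on a] = x*y - z
trace(a^-1 b^-1) = trace(a^-1) trace(b) - trace(a^-1 b)   [inverse elimination on b] = z
trace(b^-1 a^-2) = trace(a^-1 b^-1) trace(a) - trace(a^-1 b^-1 a)   [inverse elimination on a] = x*z - y
trace(a^-2 b^-1 a^-1) = trace(b^-1 a^-2) trace(a) - trace(b^-1 a^-1)   [inverse elimination on a] = x^2*z - x*y - z
trace(a^-2) = trace(a^-1) trace(a) - trace(1)   [inverse elimination on a] = x^2 - 2
trace(a b a b) = trace(a b) trace(a b) - trace(1)   [split at a repeated a] = z^2 - 2
trace(b^-1 a b a) = trace(a b a) trace(b) - trace(a b a b)   [inverse elimination on b] = x*y*z - y^2 - z^2 + 2
trace(b^-1 a b a^-1) = trace(b^-1 a b) trace(a) - trace(b^-1 a b a)   [inverse elimination on a] = -x*y*z + x^2 + y^2 + z^2 - 2
trace(b a^-2 b^-1 a) = trace(b^-1 a b a^-1) trace(a) - trace(b^-1 a b)   [inverse elimination on a] = -x^2*y*z + x^3 + x*y^2 + x*z^2 - 3*x
trace(a^-2 b^-1 a^-1 b) = trace(b a^-2 b^-1) trace(a) - trace(b a^-2 b^-1 a)   [inverse elimination on a] = x^2*y*z - x*y^2 - x*z^2 + x
trace(b^-1 a^-1 b^-1 a^-2) = trace(a^-2 b^-1 a^-1) trace(b) - trace(a^-2 b^-1 a^-1 b)   [inverse elimination on b] = x*z^2 - y*z - x
trace(a^-2 b^-1 a^-1 b^-1 a^-1) = trace(b^-1 a^-1 b^-1 a^-2) trace(a) - trace(b^-1 a^-1 b^-1 a^-1)   [inverse elimination on a] = x^2*z^2 - x*y*z - x^2 - z^2 + 2
trace(b a^-2 b^-2 a) = trace(a b a^-2 b^-1) trace(b) - trace(a b a^-2)   [inverse elimination on b] = -x^2*y^2*z + x^3*y + x*y^3 + x*y*z^2 - 4*x*y + z
trace(b^-1 a^-1 b a^-2 b^-1) = trace(b a^-2 b^-2) trace(a) - trace(b a^-2 b^-2 a)   [inverse elimination on a] = x^2*y^2*z - x^3*y - x*y^3 - x*y*z^2 + x^2*z + 3*x*y - z
trace(b^2) = trace(b) trace(b) - trace(1)   [square of b] = y^2 - 2
trace(b a b) = trace(b) trace(a b) - trace(a)   [square of b] = y*z - x
trace(b a b^2) = trace(b) trace(b a b) - trace(b a)   [square of b] = y^2*z - x*y - z
trace(b a b^2 a) = trace(b) trace(a b a b) - trace(a b a)   [square of b] = y*z^2 - x*z - y
trace(a b^2 a^-1 b) = trace(b a b^2) trace(a) - trace(b a b^2 a)   [inverse elimination on a] = x*y^2*z - x^2*y - y*z^2 + y
trace(b a^-1 b^-1 a b) = trace(a b^2 a^-1) trace(b) - trace(a b^2 a^-1 b)   [inverse elimination on b] = -x*y^2*z + x^2*y + y^3 + y*z^2 - 3*y
trace(b a b a b a) = trace(a b) trace(a b a b) - trace(a^-1 b^-1)   [split at a repeated a] = z^3 - 3*z
trace(a b a b a^-1 b) = trace(b a b a b) trace(a) - trace(b a b a b a)   [inverse elimination on a] = x*y*z^2 - x^2*z - z^3 - x*y + 3*z
trace(b a^-1 b^-1 a b a) = trace(a b a b a^-1) trace(b) - trace(a b a b a^-1 b)   [inverse elimination on b] = -x*y*z^2 + x^2*z + y^2*z + z^3 - 3*z
trace(b^-1 a b a^-1 b a^-1) = trace(b a^-1 b^-1 a b) trace(a) - trace(b a^-1 b^-1 a b a)   [inverse elimination on a] = -x^2*y^2*z + x^3*y + x*y^3 + 2*x*y*z^2 - x^2*z - y^2*z - z^3 - 3*x*y + 3*z
trace(a^-1 b a^-2 b^-1 a b) = trace(b^-1 a b a^-1 b a^-1) trace(a) - trace(b^-1 a b a^-1 b)   [inverse elimination on a] = -x^3*y^2*z + x^4*y + x^2*y^3 + 2*x^2*y*z^2 - x^3*z - x*y^2*z - x*z^3 - 3*x^2*y + 3*x*z - y
trace(b^-1 a^-1 b a^-2 b^-1 a) = trace(a^-1 b a^-2 b^-1 a) trace(b) - trace(a^-1 b a^-2 b^-1 a b)   [inverse elimination on b] = x^3*y^2*z - x^4*y - x^2*y^3 - 2*x^2*y*z^2 + x^3*z + x*y^2*z + x*z^3 + 4*x^2*y - 3*x*z - y
trace(a^-2 b^-1 a^-1 b^-1 a^-1 b) = trace(b^-1 a^-1 b a^-2 b^-1) trace(a) - trace(b^-1 a^-1 b a^-2 b^-1 a)   [inverse elimination on a] = x^2*y*z^2 - x*y^2*z - x*z^3 - x^2*y + 2*x*z + y
trace(b^-1 a^-2 b^-1 a^-1 b^-1 a^-1) = trace(a^-2 b^-1 a^-1 b^-1 a^-1) trace(b) - trace(a^-2 b^-1 a^-1 b^-1 a^-1 b)   [inverse elimination on b] = x*z^3 - y*z^2 - 2*x*z + y
trace(b^-3) = trace(b^-2) trace(b) - trace(b^-1)   [inverse elimination on b] = y^3 - 3*y
trace(b^-2 a^-2 b^-1) = trace(a^-1 b^-3) trace(a) - trace(a^-1 b^-3 a)   [inverse elimination on a] = x*y^2*z - x^2*y - y^3 - x*z + 3*y
trace(a b^-1 a^-2 b) = trace(b a b^-1 a^-1) trace(a) - trace(b a b^-1)   [inverse elimination on a] = -x^2*y*z + x^3 + x*y^2 + x*z^2 - 3*x
trace(b^-1 a^-2 b^-1 a) = trace(a b^-1 a^-2) trace(b) - trace(a b^-1 a^-2 b)   [inverse elimination on b] = x^2*y*z - x^3 - x*y^2 - x*z^2 + y*z + 3*x
trace(b^-2 a^-2 b^-1 a) = trace(b^-1 a^-2 b^-1 a) trace(b) - trace(b^-1 a^-2 b^-1 a b)   [inverse elimination on b] = x^2*y^2*z - x^3*y - x*y^3 - x*y*z^2 + y^2*z + 3*x*y - z
trace(b^-1 a^-2 b^-1 a^-1 b^-1) = trace(b^-2 a^-2 b^-1) trace(a) - trace(b^-2 a^-2 b^-1 a)   [inverse elimination on a] = x*y*z^2 - x^2*z - y^2*z + z
trace(b^-1 a^-2 b^-1 a^-2 b^-1 a^-1) = trace(b^-1 a^-2 b^-1 a^-1 b^-1 a^-1) trace(a) - trace(b^-1 a^-2 b^-1 a^-1 b^-1)   [inverse elimination on a] = x^2*z^3 - 2*x*y*z^2 - x^2*z + y^2*z + x*y - z
trace(a^-2 b^-2) = trace(b^-2 a^-1) trace(a) - trace(b^-2)   [inverse elimination on a] = x*y*z - x^2 - y^2 + 2
trace(b^-2 a^-3) = trace(a^-2 b^-2) trace(a) - trace(a^-2 b^-2 a)   [inverse elimination on a] = x^2*y*z - x^3 - x*y^2 - y*z + 3*x
trace(a^-2 b^-2 a^-2) = trace(b^-2 a^-3) trace(a) - trace(b^-2 a^-2)   [inverse elimination on a] = x^3*y*z - x^4 - x^2*y^2 - 2*x*y*z + 4*x^2 + y^2 - 2
trace(a^-2 b^-2 a^-2 b) = trace(b a^-2 b^-2 a^-1) trace(a) - trace(b a^-2 b^-2)   [inverse elimination on a] = x^3*y^2*z - x^4*y - x^2*y^3 - x^2*y*z^2 + x^3*z + 3*x^2*y - 2*x*z + y
trace(b^-1 a^-2 b^-1 a^-2 b^-1) = trace(a^-2 b^-2 a^-2) trace(b) - trace(a^-2 b^-2 a^-2 b)   [inverse elimination on b] = x^2*y*z^2 - x^3*z - 2*x*y^2*z + x^2*y + y^3 + 2*x*z - 3*y
trace(a^-2 b^-1 a^-2 b^-1 a^-2 b^-1) = trace(b^-1 a^-2 b^-1 a^-2 b^-1 a^-1) trace(a) - trace(b^-1 a^-2 b^-1 a^-2 b^-1)   [inverse elimination on a] = x^3*z^3 - 3*x^2*y*z^2 + 3*x*y^2*z - y^3 - 3*x*z + 3*y
trace(a^-3 b^-1 a^-2 b^-1) = trace(b^-1 a^-3 b^-1 a^-1) trace(a) - trace(b^-1 a^-3 b^-1)   [inverse elimination on a] = x^3*z^2 - 2*x^2*y*z + x*y^2 - x*z^2 + y*z - x
trace(a^-2 b^-1 a^-2 b^-1) = trace(b^-1 a^-2 b^-1 a^-1) trace(a) - trace(b^-1 a^-2 b^-1)   [inverse elimination on a] = x^2*z^2 - 2*x*y*z + y^2 - 2
trace(a^-2 b^-1 a^-2 b^-1 a^-2) = trace(a^-3 b^-1 a^-2 b^-1) trace(a) - trace(a^-3 b^-1 a^-2 b^-1 a)   [inverse elimination on a] = x^4*z^2 - 2*x^3*y*z + x^2*y^2 - 2*x^2*z^2 + 3*x*y*z - x^2 - y^2 + 2
trace(a^-2 b^-1 a^-2 b^-2 a^-2 b^-1) = trace(a^-2 b^-1 a^-2 b^-1 a^-2 b^-1) trace(b) - trace(a^-2 b^-1 a^-2 b^-1 a^-2)   [inverse elimination on b] = x^3*y*z^3 - x^4*z^2 - 3*x^2*y^2*z^2 + 2*x^3*y*z + 3*x*y^3*z - x^2*y^2 + 2*x^2*z^2 - y^4 - 6*x*y*z + x^2 + 4*y^2 - 2

x^3*y*z^3 - x^4*z^2 - 3*x^2*y^2*z^2 + 2*x^3*y*z + 3*x*y^3*z - x^2*y^2 + 2*x^2*z^2 - y^4 - 6*x*y*z + x^2 + 4*y^2 - 2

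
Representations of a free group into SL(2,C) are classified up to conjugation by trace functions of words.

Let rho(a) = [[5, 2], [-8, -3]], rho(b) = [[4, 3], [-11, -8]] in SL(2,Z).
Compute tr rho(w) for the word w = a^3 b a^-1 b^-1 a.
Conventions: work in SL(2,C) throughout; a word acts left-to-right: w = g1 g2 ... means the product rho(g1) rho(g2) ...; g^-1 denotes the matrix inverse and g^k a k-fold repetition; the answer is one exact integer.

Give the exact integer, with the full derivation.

18

rho(a) = [[5, 2], [-8, -3]]
... * rho(a) = [[5, 2], [-8, -3]]  ->  [[9, 4], [-16, -7]]
... * rho(a) = [[5, 2], [-8, -3]]  ->  [[13, 6], [-24, -11]]
... * rho(b) = [[4, 3], [-11, -8]]  ->  [[-14, -9], [25, 16]]
... * rho(a^-1) = [[-3, -2], [8, 5]]  ->  [[-30, -17], [53, 30]]
... * rho(b^-1) = [[-8, -3], [11, 4]]  ->  [[53, 22], [-94, -39]]
... * rho(a) = [[5, 2], [-8, -3]]  ->  [[89, 40], [-158, -71]]
tr = 89 + -71 = 18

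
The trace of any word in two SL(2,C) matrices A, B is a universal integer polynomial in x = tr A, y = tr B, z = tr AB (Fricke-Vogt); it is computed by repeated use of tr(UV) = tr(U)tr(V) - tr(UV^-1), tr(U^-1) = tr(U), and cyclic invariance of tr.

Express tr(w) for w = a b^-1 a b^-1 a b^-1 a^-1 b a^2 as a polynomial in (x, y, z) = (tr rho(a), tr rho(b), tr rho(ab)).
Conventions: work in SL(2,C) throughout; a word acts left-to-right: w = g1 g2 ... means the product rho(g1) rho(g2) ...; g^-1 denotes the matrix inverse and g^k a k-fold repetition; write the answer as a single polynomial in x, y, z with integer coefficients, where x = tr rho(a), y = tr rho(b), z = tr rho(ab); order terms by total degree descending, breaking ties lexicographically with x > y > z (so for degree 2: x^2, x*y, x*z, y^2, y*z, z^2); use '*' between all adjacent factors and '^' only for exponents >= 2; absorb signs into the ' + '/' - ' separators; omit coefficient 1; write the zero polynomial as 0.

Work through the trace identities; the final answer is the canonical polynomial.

apply: tr(a^2) = tr(a) tr(a) - tr(1) = x^2 - 2
use: tr(a^3) = tr(a) tr(a^2) - tr(a) = x^3 - 3*x
apply: tr(a^4) = tr(a) tr(a^3) - tr(a^2) = x^4 - 4*x^2 + 2
tr(a^5) = tr(a) tr(a^4) - tr(a^3) = x^5 - 5*x^3 + 5*x
tr(b a^2) = tr(a) tr(b a) - tr(b) = x*z - y
use: tr(b a^3) = tr(a) tr(b a^2) - tr(b a) = x^2*z - x*y - z
apply: tr(b a^4) = tr(a) tr(b a^3) - tr(b a^2) = x^3*z - x^2*y - 2*x*z + y
use: tr(a^5 b) = tr(a) tr(b a^4) - tr(b a^3) = x^4*z - x^3*y - 3*x^2*z + 2*x*y + z
use: tr(a^3 b^-1 a^2) = tr(a^5) tr(b) - tr(a^5 b) = x^5*y - x^4*z - 4*x^3*y + 3*x^2*z + 3*x*y - z
tr(a b a^5) = tr(a) tr(b a^5) - tr(b a^4) = x^5*z - x^4*y - 4*x^3*z + 3*x^2*y + 3*x*z - y
apply: tr(b a b a) = tr(b a) tr(b a) - tr(1)   [split at repeated b] = z^2 - 2
tr(b a b) = tr(b) tr(a b) - tr(a) = y*z - x
use: tr(a b a b a) = tr(a) tr(b a b a) - tr(b a b) = x*z^2 - y*z - x
use: tr(a b a b a^2) = tr(a) tr(a b a b a) - tr(a b a b) = x^2*z^2 - x*y*z - x^2 - z^2 + 2
use: tr(a b a b a^3) = tr(a) tr(a b a b a^2) - tr(a b a b a) = x^3*z^2 - x^2*y*z - x^3 - 2*x*z^2 + y*z + 3*x
apply: tr(a b a^5 b) = tr(a) tr(a b a b a^3) - tr(a b a b a^2) = x^4*z^2 - x^3*y*z - x^4 - 3*x^2*z^2 + 2*x*y*z + 4*x^2 + z^2 - 2
tr(a^2 b^-1 a b a^3) = tr(a b a^5) tr(b) - tr(a b a^5 b) = x^5*y*z - x^4*y^2 - x^4*z^2 - 3*x^3*y*z + x^4 + 3*x^2*y^2 + 3*x^2*z^2 + x*y*z - 4*x^2 - y^2 - z^2 + 2
apply: tr(b a^3 b) = tr(b) tr(a^3 b) - tr(a^3) = x^2*y*z - x^3 - x*y^2 - y*z + 3*x
use: tr(a b a^3 b a) = tr(a) tr(b a^3 b a) - tr(b a^3 b) = x^3*z^2 - 2*x^2*y*z + x*y^2 - x*z^2 + y*z - x
tr(a b a^3 b a^2) = tr(a) tr(a b a^3 b a) - tr(a b a^3 b) = x^4*z^2 - 2*x^3*y*z + x^2*y^2 - 2*x^2*z^2 + 2*x*y*z + z^2 - 2
tr(b a b a b a) = tr(a b a b) tr(a b) - tr(b a)   [split at repeated a] = z^3 - 3*z
apply: tr(b a b a b) = tr(b) tr(a b a b) - tr(a b a) = y*z^2 - x*z - y
tr(b a b a^2 b a) = tr(a) tr(b a b a b a) - tr(b a b a b) = x*z^3 - y*z^2 - 2*x*z + y
tr(b a b a^2 b) = tr(b) tr(a b a^2 b) - tr(a b a^2) = x*y*z^2 - x^2*z - y^2*z + z
apply: tr(b a^2 b a b a^2) = tr(a) tr(b a b a^2 b a) - tr(b a b a^2 b) = x^2*z^3 - 2*x*y*z^2 - x^2*z + y^2*z + x*y - z
use: tr(a b a^3 b a^2 b) = tr(a) tr(b a^2 b a b a^2) - tr(b a^2 b a b a) = x^3*z^3 - 2*x^2*y*z^2 - x^3*z + x*y^2*z - x*z^3 + x^2*y + y*z^2 + x*z - y
use: tr(a^2 b^-1 a b a^3 b) = tr(a b a^3 b a^2) tr(b) - tr(a b a^3 b a^2 b) = x^4*y*z^2 - 2*x^3*y^2*z - x^3*z^3 + x^2*y^3 + x^3*z + x*y^2*z + x*z^3 - x^2*y - x*z - y
tr(b a^3 b^-1 a^2 b^-1 a) = tr(a^2 b^-1 a b a^3) tr(b) - tr(a^2 b^-1 a b a^3 b) = x^5*y^2*z - x^4*y^3 - 2*x^4*y*z^2 - x^3*y^2*z + x^3*z^3 + x^4*y + 2*x^2*y^3 + 3*x^2*y*z^2 - x^3*z - x*z^3 - 3*x^2*y - y^3 - y*z^2 + x*z + 3*y
apply: tr(a b^-1 a^-1 b a^3 b^-1 a) = tr(b a^3 b^-1 a^2 b^-1) tr(a) - tr(b a^3 b^-1 a^2 b^-1 a) = -x^5*y^2*z + x^6*y + x^4*y^3 + 2*x^4*y*z^2 - x^5*z + x^3*y^2*z - x^3*z^3 - 5*x^4*y - 2*x^2*y^3 - 3*x^2*y*z^2 + 4*x^3*z + x*z^3 + 6*x^2*y + y^3 + y*z^2 - 2*x*z - 3*y
use: tr(b^2) = tr(b) tr(b) - tr(1) = y^2 - 2
apply: tr(a b^2 a) = tr(a) tr(b^2 a) - tr(b^2) = x*y*z - x^2 - y^2 + 2
use: tr(a b^2 a^3) = tr(a) tr(a b^2 a^2) - tr(a b^2 a) = x^3*y*z - x^4 - x^2*y^2 - 2*x*y*z + 4*x^2 + y^2 - 2
tr(a b a b^2 a) = tr(b) tr(a^2 b a b) - tr(a^2 b a) = x*y*z^2 - x^2*z - y^2*z + z
apply: tr(a b^2 a^3 b) = tr(a) tr(a b a b^2 a) - tr(a b a b^2) = x^2*y*z^2 - x^3*z - x*y^2*z - y*z^2 + 2*x*z + y
apply: tr(b a^3 b^-1 a b) = tr(a b^2 a^3) tr(b) - tr(a b^2 a^3 b) = x^3*y^2*z - x^4*y - x^2*y^3 - x^2*y*z^2 + x^3*z - x*y^2*z + 4*x^2*y + y^3 + y*z^2 - 2*x*z - 3*y
apply: tr(a b a b^2 a^3) = tr(a) tr(b a b^2 a^3) - tr(b a b^2 a^2) = x^3*y*z^2 - x^4*z - x^2*y^2*z - 2*x*y*z^2 + 3*x^2*z + y^2*z + x*y - z
tr(a^3 b a b a b) = tr(a) tr(a b a b a b a) - tr(a b a b a b) = x^2*z^3 - x*y*z^2 - 2*x^2*z - z^3 + x*y + 3*z
use: tr(a b a b^2 a^3 b) = tr(b) tr(a^3 b a b a b) - tr(a^3 b a b a) = x^2*y*z^3 - x^3*z^2 - x*y^2*z^2 - x^2*y*z - y*z^3 + x^3 + x*y^2 + 2*x*z^2 + 2*y*z - 3*x
tr(b a^3 b^-1 a b a b) = tr(a b a b^2 a^3) tr(b) - tr(a b a b^2 a^3 b) = x^3*y^2*z^2 - x^4*y*z - x^2*y^3*z - x^2*y*z^3 + x^3*z^2 - x*y^2*z^2 + 4*x^2*y*z + y^3*z + y*z^3 - x^3 - 2*x*z^2 - 3*y*z + 3*x
apply: tr(a b a b a b a^3) = tr(a) tr(a^2 b a b a b a) - tr(a^2 b a b a b) = x^3*z^3 - x^2*y*z^2 - 2*x^3*z - 2*x*z^3 + x^2*y + y*z^2 + 5*x*z - y
use: tr(b a b a b a b a) = tr(a b a b) tr(a b a b) - tr(1)   [split at repeated a] = z^4 - 4*z^2 + 2
tr(b a b a b a b) = tr(b) tr(a b a b a b) - tr(a b a b a) = y*z^3 - x*z^2 - 2*y*z + x
apply: tr(b a b a b a b a^2) = tr(a) tr(b a b a b a b a) - tr(b a b a b a b) = x*z^4 - y*z^3 - 3*x*z^2 + 2*y*z + x
tr(a b a b a b a^3 b) = tr(a) tr(b a b a b a b a^2) - tr(b a b a b a b a) = x^2*z^4 - x*y*z^3 - 3*x^2*z^2 - z^4 + 2*x*y*z + x^2 + 4*z^2 - 2
apply: tr(b a^3 b^-1 a b a b a) = tr(a b a b a b a^3) tr(b) - tr(a b a b a b a^3 b) = x^3*y*z^3 - x^2*y^2*z^2 - x^2*z^4 - 2*x^3*y*z - x*y*z^3 + x^2*y^2 + 3*x^2*z^2 + y^2*z^2 + z^4 + 3*x*y*z - x^2 - y^2 - 4*z^2 + 2
use: tr(a^-1 b a^3 b^-1 a b a b) = tr(b a^3 b^-1 a b a b) tr(a) - tr(b a^3 b^-1 a b a b a) = x^4*y^2*z^2 - x^5*y*z - x^3*y^3*z - 2*x^3*y*z^3 + x^4*z^2 + x^2*z^4 + 6*x^3*y*z + x*y^3*z + 2*x*y*z^3 - x^4 - x^2*y^2 - 5*x^2*z^2 - y^2*z^2 - z^4 - 6*x*y*z + 4*x^2 + y^2 + 4*z^2 - 2
tr(a b^-1 a^-1 b a^3 b^-1 a b) = tr(a^-1 b a^3 b^-1 a b a) tr(b) - tr(a^-1 b a^3 b^-1 a b a b) = -x^4*y^2*z^2 + x^5*y*z + 2*x^3*y^3*z + 2*x^3*y*z^3 - x^4*y^2 - x^4*z^2 - x^2*y^4 - x^2*y^2*z^2 - x^2*z^4 - 5*x^3*y*z - 2*x*y^3*z - 2*x*y*z^3 + x^4 + 5*x^2*y^2 + 5*x^2*z^2 + y^4 + 2*y^2*z^2 + z^4 + 4*x*y*z - 4*x^2 - 4*y^2 - 4*z^2 + 2
tr(a b^-1 a b^-1 a b^-1 a^-1 b a^2) = tr(a b^-1 a^-1 b a^3 b^-1 a) tr(b) - tr(a b^-1 a^-1 b a^3 b^-1 a b) = -x^5*y^3*z + x^6*y^2 + x^4*y^4 + 3*x^4*y^2*z^2 - 2*x^5*y*z - x^3*y^3*z - 3*x^3*y*z^3 - 4*x^4*y^2 + x^4*z^2 - x^2*y^4 - 2*x^2*y^2*z^2 + x^2*z^4 + 9*x^3*y*z + 2*x*y^3*z + 3*x*y*z^3 - x^4 + x^2*y^2 - 5*x^2*z^2 - y^2*z^2 - z^4 - 6*x*y*z + 4*x^2 + y^2 + 4*z^2 - 2

-x^5*y^3*z + x^6*y^2 + x^4*y^4 + 3*x^4*y^2*z^2 - 2*x^5*y*z - x^3*y^3*z - 3*x^3*y*z^3 - 4*x^4*y^2 + x^4*z^2 - x^2*y^4 - 2*x^2*y^2*z^2 + x^2*z^4 + 9*x^3*y*z + 2*x*y^3*z + 3*x*y*z^3 - x^4 + x^2*y^2 - 5*x^2*z^2 - y^2*z^2 - z^4 - 6*x*y*z + 4*x^2 + y^2 + 4*z^2 - 2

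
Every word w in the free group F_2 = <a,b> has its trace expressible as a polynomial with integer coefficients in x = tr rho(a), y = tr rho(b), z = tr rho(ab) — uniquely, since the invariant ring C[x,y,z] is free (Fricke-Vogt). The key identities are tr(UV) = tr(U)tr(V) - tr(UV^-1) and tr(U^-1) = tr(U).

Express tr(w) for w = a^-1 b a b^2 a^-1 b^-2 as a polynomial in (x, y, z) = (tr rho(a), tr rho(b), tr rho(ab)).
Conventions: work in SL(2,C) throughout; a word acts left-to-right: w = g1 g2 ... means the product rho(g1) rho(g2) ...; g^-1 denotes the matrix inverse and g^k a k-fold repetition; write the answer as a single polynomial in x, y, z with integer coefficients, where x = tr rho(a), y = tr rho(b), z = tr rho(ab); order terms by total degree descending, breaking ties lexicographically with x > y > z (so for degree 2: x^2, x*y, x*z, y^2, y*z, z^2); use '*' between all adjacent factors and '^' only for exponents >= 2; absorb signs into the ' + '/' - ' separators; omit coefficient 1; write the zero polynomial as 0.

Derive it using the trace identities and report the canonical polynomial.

x*y^3*z^2 - 2*x^2*y^2*z - y^4*z - y^2*z^3 + x^3*y + x*y^3 + x*y*z^2 + 4*y^2*z - 3*x*y - z

so tr(a b^2) = tr(b) * tr(a b) - tr(a)  (reduce the b square) = y*z - x
tr(b a b^2) = tr(b) * tr(a b^2) - tr(a b)  (reduce the b square) = y^2*z - x*y - z
reduce: tr(a b a b) = tr(a b) * tr(a b) - tr(1)  (split on a) = z^2 - 2
tr(a b a) = tr(a) * tr(b a) - tr(b)  (reduce the a square) = x*z - y
tr(a b^2 a b) = tr(b) * tr(a b a b) - tr(a b a)  (reduce the b square) = y*z^2 - x*z - y
tr(b^2) = tr(b) * tr(b) - tr(1)  (reduce the b square) = y^2 - 2
reduce: tr(a b^2 a) = tr(a) * tr(b^2 a) - tr(b^2)  (reduce the a square) = x*y*z - x^2 - y^2 + 2
tr(b a b^2 a b) = tr(b) * tr(a b^2 a b) - tr(a b^2 a)  (reduce the b square) = y^2*z^2 - 2*x*y*z + x^2 - 2
so tr(a b a b a b) = tr(a b) * tr(a b a b) - tr(a^-1 b^-1)  (split on a) = z^3 - 3*z
tr(a b a b a) = tr(a) * tr(b a b a) - tr(b a b)  (reduce the a square) = x*z^2 - y*z - x
tr(b a b^2 a b a) = tr(b) * tr(a b a b a b) - tr(a b a b a)  (reduce the b square) = y*z^3 - x*z^2 - 2*y*z + x
tr(a^-1 b a b^2 a b) = tr(b a b^2 a b) * tr(a) - tr(b a b^2 a b a)  (eliminate a^-1) = x*y^2*z^2 - 2*x^2*y*z - y*z^3 + x^3 + x*z^2 + 2*y*z - 3*x
reduce: tr(a^-1 b a b^2 a b^-1) = tr(a^-1 b a b^2 a) * tr(b) - tr(a^-1 b a b^2 a b)  (eliminate b^-1) = -x*y^2*z^2 + 2*x^2*y*z + y^3*z + y*z^3 - x^3 - x*y^2 - x*z^2 - 3*y*z + 3*x
tr(b^-2 a^-1 b a b^2 a) = tr(a^-1 b a b^2 a b^-1) * tr(b) - tr(a^-1 b a b^2 a)  (eliminate b^-1) = -x*y^3*z^2 + 2*x^2*y^2*z + y^4*z + y^2*z^3 - x^3*y - x*y^3 - x*y*z^2 - 4*y^2*z + 4*x*y + z
reduce: tr(a^-1 b a b^2 a^-1 b^-2) = tr(b^-2 a^-1 b a b^2) * tr(a) - tr(b^-2 a^-1 b a b^2 a)  (eliminate a^-1) = x*y^3*z^2 - 2*x^2*y^2*z - y^4*z - y^2*z^3 + x^3*y + x*y^3 + x*y*z^2 + 4*y^2*z - 3*x*y - z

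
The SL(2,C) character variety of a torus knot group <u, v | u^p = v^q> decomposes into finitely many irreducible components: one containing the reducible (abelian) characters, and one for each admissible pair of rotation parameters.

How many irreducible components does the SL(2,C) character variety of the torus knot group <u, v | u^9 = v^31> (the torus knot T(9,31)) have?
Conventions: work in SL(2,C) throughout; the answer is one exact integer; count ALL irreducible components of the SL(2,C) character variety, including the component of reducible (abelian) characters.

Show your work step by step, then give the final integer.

121

For T(9,31): irreducibility forces the central element u^9 = v^31 to one of +I, -I.
This locks tr(u) to 2*cos(pi*alpha/9), alpha in 1..8, and tr(v) to 2*cos(pi*beta/31), beta in 1..30, on each component of irreducible characters.
u^9 = (-1)^alpha I and v^31 = (-1)^beta I must agree, so alpha and beta have equal parity.
Enumerate parity-matched pairs: 4*15 odd-odd plus 4*15 even-even gives 120.
components with irreducible characters: 120; plus the single component of reducible (abelian) characters: total 121.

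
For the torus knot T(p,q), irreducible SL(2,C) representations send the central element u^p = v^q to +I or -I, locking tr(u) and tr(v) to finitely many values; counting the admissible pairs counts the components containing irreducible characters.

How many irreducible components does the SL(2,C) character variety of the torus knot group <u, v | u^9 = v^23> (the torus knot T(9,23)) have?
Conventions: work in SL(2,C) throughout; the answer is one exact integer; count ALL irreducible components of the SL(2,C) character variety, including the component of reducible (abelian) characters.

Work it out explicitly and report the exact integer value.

For T(9,23): irreducibility forces the central element u^9 = v^23 to one of +I, -I.
So on each irreducible component the traces are pinned: tr(u) = 2*cos(pi*alpha/9) with 1 <= alpha <= 8, tr(v) = 2*cos(pi*beta/23) with 1 <= beta <= 22.
The two central values (-1)^alpha I and (-1)^beta I must be the same matrix, so alpha and beta share a parity.
Counting: 4 odd alphas x 11 odd betas + 4 even alphas x 11 even betas = 44 + 44 = 88.
Total: 88 irreducible-character components + 1 reducible (abelian) component = 89.

89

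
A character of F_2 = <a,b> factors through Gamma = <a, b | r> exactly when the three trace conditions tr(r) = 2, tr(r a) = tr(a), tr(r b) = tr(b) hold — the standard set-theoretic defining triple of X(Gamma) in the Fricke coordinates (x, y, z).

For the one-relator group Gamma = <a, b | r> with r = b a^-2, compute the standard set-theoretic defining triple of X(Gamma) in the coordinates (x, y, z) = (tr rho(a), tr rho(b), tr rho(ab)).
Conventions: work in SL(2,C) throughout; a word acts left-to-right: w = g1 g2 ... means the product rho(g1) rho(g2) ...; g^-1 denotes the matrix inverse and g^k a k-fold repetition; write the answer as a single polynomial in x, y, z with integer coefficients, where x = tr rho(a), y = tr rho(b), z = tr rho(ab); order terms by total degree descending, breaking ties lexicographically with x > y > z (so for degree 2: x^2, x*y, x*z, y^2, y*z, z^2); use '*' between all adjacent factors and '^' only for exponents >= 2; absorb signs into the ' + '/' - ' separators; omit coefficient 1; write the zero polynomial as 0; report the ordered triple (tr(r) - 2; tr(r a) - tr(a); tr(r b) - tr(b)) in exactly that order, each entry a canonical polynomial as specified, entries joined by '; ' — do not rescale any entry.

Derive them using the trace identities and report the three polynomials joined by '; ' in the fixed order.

x^2*y - x*z - y - 2; x*y - x - z; x^2*y^2 - x*y*z - x^2 - y^2 - y + 2

next, tr(a^-1 b) = tr(b) tr(a) - tr(b a) = x*y - z
tr(b a^-2) = tr(a^-1 b) tr(a) - tr(a^-1 b a) = x^2*y - x*z - y
tr(b^2) = tr(b) tr(b) - tr(1) = y^2 - 2
and tr(b^2 a) = tr(b) tr(a b) - tr(a) = y*z - x
and tr(a^-1 b^2) = tr(b^2) tr(a) - tr(b^2 a) = x*y^2 - y*z - x
tr(b a^-2 b) = tr(a^-1 b^2) tr(a) - tr(a^-1 b^2 a) = x^2*y^2 - x*y*z - x^2 - y^2 + 2
assemble the triple (tr(r) - 2; tr(r a) - x; tr(r b) - y)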